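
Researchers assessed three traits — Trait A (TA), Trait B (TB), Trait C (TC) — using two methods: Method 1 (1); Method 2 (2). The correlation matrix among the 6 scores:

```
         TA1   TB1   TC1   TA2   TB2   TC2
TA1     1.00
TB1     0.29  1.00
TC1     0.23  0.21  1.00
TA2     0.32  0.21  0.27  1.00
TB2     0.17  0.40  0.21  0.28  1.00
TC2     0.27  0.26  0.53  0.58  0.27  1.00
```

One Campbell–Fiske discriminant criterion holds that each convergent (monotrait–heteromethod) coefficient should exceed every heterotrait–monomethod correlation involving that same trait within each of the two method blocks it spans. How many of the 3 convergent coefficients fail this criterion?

2

Convergent coefficients and their comparison sets:
TA (methods 1·2): 0.32 vs {0.29, 0.28, 0.23, 0.58} → fail.
TB (methods 1·2): 0.40 vs {0.29, 0.28, 0.21, 0.27} → pass.
TC (methods 1·2): 0.53 vs {0.23, 0.58, 0.21, 0.27} → fail.
2 of 3 fail.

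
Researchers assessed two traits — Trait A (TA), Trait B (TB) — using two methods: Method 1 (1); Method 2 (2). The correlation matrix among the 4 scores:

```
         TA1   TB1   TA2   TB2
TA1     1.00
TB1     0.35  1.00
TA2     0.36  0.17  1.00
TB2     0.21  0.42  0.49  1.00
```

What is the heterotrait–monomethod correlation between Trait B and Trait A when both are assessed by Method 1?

0.35

Different traits, same method: r(TB1, TA1) = 0.35.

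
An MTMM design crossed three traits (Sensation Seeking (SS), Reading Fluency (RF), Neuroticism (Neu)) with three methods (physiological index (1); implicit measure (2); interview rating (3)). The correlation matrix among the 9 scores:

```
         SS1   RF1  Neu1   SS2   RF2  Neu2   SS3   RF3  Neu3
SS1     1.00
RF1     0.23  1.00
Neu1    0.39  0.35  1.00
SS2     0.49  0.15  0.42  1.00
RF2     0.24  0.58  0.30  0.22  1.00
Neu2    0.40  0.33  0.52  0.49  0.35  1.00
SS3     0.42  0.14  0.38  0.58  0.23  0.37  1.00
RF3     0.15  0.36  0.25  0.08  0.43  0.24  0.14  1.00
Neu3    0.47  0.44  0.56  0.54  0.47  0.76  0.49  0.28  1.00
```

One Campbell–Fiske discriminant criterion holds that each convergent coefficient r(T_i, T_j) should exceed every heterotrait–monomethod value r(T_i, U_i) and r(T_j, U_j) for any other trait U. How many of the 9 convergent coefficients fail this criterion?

Convergent coefficients and their comparison sets:
SS (methods 1·2): 0.49 vs {0.23, 0.22, 0.39, 0.49} → fail.
SS (methods 1·3): 0.42 vs {0.23, 0.14, 0.39, 0.49} → fail.
SS (methods 2·3): 0.58 vs {0.22, 0.14, 0.49, 0.49} → pass.
RF (methods 1·2): 0.58 vs {0.23, 0.22, 0.35, 0.35} → pass.
RF (methods 1·3): 0.36 vs {0.23, 0.14, 0.35, 0.28} → pass.
RF (methods 2·3): 0.43 vs {0.22, 0.14, 0.35, 0.28} → pass.
Neu (methods 1·2): 0.52 vs {0.39, 0.49, 0.35, 0.35} → pass.
Neu (methods 1·3): 0.56 vs {0.39, 0.49, 0.35, 0.28} → pass.
Neu (methods 2·3): 0.76 vs {0.49, 0.49, 0.35, 0.28} → pass.
2 of 9 fail.

2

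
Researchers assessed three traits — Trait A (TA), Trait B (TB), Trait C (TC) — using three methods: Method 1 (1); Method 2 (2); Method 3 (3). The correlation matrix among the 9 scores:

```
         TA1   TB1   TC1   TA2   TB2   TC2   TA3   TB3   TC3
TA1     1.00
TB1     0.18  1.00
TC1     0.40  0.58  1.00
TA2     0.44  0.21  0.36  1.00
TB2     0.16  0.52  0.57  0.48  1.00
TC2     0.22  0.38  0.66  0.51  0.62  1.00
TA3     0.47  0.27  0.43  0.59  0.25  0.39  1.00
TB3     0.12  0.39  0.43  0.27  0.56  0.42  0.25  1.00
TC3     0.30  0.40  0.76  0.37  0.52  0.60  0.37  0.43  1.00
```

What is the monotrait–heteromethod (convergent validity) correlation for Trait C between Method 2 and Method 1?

0.66

Same trait (TC), different methods: r(TC2, TC1) = 0.66.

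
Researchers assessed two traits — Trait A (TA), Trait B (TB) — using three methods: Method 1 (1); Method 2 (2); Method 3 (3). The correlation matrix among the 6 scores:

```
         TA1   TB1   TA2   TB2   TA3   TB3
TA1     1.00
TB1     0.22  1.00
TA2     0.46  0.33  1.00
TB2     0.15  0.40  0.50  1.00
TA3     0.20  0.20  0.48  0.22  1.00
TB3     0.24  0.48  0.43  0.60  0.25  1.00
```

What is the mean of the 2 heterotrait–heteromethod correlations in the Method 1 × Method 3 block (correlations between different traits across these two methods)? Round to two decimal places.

0.22

HTHM values (method 1 × method 3): 0.24, 0.20; mean = 0.44/2 = 0.22.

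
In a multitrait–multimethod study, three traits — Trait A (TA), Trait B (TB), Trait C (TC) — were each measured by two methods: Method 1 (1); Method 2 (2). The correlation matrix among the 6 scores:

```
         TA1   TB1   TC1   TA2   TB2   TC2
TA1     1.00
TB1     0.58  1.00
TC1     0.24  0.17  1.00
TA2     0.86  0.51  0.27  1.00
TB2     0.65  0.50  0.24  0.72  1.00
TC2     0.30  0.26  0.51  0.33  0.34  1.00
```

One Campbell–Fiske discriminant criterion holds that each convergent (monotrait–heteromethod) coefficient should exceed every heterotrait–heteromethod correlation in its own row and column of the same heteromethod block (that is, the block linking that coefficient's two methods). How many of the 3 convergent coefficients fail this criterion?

1

Convergent coefficients and their comparison sets:
TA (methods 1·2): 0.86 vs {0.65, 0.51, 0.30, 0.27} → pass.
TB (methods 1·2): 0.50 vs {0.51, 0.65, 0.26, 0.24} → fail.
TC (methods 1·2): 0.51 vs {0.27, 0.30, 0.24, 0.26} → pass.
1 of 3 fail.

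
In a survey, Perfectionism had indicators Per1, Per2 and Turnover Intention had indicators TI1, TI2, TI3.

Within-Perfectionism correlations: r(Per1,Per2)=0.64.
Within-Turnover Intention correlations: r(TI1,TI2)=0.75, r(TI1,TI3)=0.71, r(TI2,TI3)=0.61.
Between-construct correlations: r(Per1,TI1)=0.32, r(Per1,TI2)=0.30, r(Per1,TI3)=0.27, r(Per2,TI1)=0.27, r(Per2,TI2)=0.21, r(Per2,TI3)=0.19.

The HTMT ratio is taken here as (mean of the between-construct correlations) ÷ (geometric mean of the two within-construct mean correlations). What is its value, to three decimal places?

Mean between = 1.56/6 = 0.2600.
Mean within-Per = 0.64/1 = 0.6400; mean within-TI = 2.07/3 = 0.6900.
Geometric mean = √(0.6400 × 0.6900) = 0.6645.
HTMT = 0.2600 / 0.6645 = 0.391.

0.391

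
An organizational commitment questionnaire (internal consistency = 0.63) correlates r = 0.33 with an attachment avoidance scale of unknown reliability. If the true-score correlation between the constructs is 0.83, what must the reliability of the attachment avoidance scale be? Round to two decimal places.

0.25

r_true = r_obs / √(r_xx · r_yy) ⇒ 0.83 = 0.33 / √(0.63 · r_yy).
√(0.63 · r_yy) = 0.33 / 0.83 = 0.3976; 0.63 · r_yy = 0.1581; r_yy = 0.1581 / 0.63 ≈ 0.25.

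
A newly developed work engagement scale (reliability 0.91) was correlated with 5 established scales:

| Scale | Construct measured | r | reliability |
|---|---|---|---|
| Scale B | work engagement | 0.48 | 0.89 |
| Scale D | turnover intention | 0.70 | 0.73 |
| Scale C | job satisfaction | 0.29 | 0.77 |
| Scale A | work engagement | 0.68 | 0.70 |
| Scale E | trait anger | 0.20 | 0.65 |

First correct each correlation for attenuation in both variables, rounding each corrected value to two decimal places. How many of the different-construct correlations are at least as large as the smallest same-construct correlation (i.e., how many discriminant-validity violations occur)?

1

Disattenuated r (r / √(r_scale · r_new)):
  Scale B (conv): 0.48 / √(0.89·0.91) = 0.53
  Scale D (disc): 0.70 / √(0.73·0.91) = 0.86
  Scale C (disc): 0.29 / √(0.77·0.91) = 0.35
  Scale A (conv): 0.68 / √(0.70·0.91) = 0.85
  Scale E (disc): 0.20 / √(0.65·0.91) = 0.26
Smallest convergent = 0.53. Discriminant values: 0.86, 0.35, 0.26; count ≥ 0.53 → 1.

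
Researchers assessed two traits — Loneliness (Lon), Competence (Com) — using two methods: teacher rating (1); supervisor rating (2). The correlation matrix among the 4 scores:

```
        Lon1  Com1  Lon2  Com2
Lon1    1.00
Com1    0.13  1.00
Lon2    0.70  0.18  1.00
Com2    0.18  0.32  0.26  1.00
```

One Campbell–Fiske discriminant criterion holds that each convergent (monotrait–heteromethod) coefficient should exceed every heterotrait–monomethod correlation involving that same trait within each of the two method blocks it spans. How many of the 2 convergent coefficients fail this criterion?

Checking each validity diagonal entry against its comparison values:
Lon (methods 1·2): 0.70 vs {0.13, 0.26} → pass.
Com (methods 1·2): 0.32 vs {0.13, 0.26} → pass.
0 of 2 fail.

0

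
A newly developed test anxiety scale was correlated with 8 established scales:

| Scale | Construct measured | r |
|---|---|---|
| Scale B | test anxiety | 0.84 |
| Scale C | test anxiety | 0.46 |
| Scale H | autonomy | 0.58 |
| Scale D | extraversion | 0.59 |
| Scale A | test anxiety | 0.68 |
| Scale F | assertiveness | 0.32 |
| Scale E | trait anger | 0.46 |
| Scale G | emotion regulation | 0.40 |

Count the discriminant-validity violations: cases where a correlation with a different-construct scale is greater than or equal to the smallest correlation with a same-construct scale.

3

Convergent (same construct = test anxiety): Scale B, Scale C, Scale A.
Smallest convergent = 0.46. Discriminant values: 0.58, 0.59, 0.32, 0.46, 0.40; count ≥ 0.46 → 3.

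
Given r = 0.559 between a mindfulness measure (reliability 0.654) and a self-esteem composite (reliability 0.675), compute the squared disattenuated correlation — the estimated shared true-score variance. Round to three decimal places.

0.708

Disattenuated r = 0.559 / √(0.654 × 0.675) = 0.559 / 0.6644 = 0.8414.
Shared true-score variance = 0.8414² = 0.7080 ≈ 0.708.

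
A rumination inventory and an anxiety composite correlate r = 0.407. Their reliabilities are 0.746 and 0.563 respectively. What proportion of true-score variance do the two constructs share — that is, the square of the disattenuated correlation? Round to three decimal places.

Disattenuated r = 0.407 / √(0.746 × 0.563) = 0.407 / 0.6481 = 0.6280.
Shared true-score variance = 0.6280² = 0.3944 ≈ 0.394.

0.394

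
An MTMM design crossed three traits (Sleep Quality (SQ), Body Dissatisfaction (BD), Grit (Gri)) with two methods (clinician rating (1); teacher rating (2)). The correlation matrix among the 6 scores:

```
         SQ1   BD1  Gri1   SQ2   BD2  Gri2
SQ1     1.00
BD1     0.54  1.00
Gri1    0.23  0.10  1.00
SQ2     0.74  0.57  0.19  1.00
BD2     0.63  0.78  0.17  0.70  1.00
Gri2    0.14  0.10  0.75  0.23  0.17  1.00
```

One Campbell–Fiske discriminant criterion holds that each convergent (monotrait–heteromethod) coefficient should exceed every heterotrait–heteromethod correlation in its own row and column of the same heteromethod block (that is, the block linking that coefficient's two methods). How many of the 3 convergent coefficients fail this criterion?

Convergent coefficients and their comparison sets:
SQ (methods 1·2): 0.74 vs {0.63, 0.57, 0.14, 0.19} → pass.
BD (methods 1·2): 0.78 vs {0.57, 0.63, 0.10, 0.17} → pass.
Gri (methods 1·2): 0.75 vs {0.19, 0.14, 0.17, 0.10} → pass.
0 of 3 fail.

0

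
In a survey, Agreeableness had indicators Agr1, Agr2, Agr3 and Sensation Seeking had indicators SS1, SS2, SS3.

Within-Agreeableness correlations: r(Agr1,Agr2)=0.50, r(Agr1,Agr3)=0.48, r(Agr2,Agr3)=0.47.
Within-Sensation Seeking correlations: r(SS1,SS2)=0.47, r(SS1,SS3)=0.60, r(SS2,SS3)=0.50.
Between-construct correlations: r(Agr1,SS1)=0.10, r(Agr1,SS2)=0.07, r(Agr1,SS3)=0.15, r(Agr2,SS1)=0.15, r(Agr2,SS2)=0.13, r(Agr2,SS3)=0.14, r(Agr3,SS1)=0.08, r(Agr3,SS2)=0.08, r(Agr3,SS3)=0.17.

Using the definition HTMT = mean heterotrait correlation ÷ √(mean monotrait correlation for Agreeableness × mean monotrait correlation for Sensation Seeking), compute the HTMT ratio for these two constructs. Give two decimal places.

0.24

Between-construct mean = 1.07/9 = 0.1189.
Mean within-Agr = 1.45/3 = 0.4833; mean within-SS = 1.57/3 = 0.5233.
Geometric mean = √(0.4833 × 0.5233) = 0.5029.
HTMT = 0.1189 / 0.5029 = 0.24.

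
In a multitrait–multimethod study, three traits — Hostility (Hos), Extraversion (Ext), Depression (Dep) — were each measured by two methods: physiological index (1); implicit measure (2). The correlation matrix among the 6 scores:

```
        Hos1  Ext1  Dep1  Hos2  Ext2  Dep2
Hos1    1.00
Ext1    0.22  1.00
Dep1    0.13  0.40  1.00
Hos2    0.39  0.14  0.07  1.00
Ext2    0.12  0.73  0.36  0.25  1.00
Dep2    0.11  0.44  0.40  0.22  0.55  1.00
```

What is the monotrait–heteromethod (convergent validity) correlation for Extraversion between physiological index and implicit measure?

Same trait (Ext), different methods: r(Ext1, Ext2) = 0.73.

0.73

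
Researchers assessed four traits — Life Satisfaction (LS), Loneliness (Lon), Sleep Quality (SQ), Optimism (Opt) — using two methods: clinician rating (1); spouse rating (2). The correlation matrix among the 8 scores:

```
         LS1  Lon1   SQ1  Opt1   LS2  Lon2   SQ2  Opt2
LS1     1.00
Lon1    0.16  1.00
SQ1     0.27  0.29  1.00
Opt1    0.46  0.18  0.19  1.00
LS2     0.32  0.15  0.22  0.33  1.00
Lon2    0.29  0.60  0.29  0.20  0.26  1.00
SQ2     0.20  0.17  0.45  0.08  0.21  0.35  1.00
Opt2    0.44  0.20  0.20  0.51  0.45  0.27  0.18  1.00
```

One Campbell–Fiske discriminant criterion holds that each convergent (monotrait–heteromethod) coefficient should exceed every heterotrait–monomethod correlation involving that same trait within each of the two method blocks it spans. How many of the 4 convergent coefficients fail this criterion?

1

Each convergent coefficient versus the relevant comparison correlations:
LS (methods 1·2): 0.32 vs {0.16, 0.26, 0.27, 0.21, 0.46, 0.45} → fail.
Lon (methods 1·2): 0.60 vs {0.16, 0.26, 0.29, 0.35, 0.18, 0.27} → pass.
SQ (methods 1·2): 0.45 vs {0.27, 0.21, 0.29, 0.35, 0.19, 0.18} → pass.
Opt (methods 1·2): 0.51 vs {0.46, 0.45, 0.18, 0.27, 0.19, 0.18} → pass.
1 of 4 fail.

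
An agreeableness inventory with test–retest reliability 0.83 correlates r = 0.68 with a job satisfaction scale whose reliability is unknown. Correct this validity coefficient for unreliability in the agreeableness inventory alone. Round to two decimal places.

0.75

Single correction: r_c = r_obs / √r_xx = 0.68 / √0.83 = 0.68 / 0.9110 ≈ 0.75.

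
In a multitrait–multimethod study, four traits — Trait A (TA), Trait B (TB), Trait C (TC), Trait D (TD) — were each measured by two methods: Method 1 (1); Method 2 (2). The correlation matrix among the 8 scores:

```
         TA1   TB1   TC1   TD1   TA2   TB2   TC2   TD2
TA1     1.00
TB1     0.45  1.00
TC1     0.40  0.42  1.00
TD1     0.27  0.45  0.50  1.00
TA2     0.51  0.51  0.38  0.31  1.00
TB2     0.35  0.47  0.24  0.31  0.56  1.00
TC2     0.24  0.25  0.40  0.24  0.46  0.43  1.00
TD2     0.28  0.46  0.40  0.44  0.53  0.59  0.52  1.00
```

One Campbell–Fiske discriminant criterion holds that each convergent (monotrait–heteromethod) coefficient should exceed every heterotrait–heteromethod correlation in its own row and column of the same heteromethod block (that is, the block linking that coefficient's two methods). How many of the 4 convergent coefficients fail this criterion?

Convergent coefficients and their comparison sets:
TA (methods 1·2): 0.51 vs {0.35, 0.51, 0.24, 0.38, 0.28, 0.31} → fail.
TB (methods 1·2): 0.47 vs {0.51, 0.35, 0.25, 0.24, 0.46, 0.31} → fail.
TC (methods 1·2): 0.40 vs {0.38, 0.24, 0.24, 0.25, 0.40, 0.24} → fail.
TD (methods 1·2): 0.44 vs {0.31, 0.28, 0.31, 0.46, 0.24, 0.40} → fail.
4 of 4 fail.

4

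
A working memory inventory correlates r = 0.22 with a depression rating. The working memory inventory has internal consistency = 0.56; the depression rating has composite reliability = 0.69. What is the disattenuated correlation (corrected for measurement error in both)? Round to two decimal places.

r_true = r_obs / √(r_xx · r_yy) = 0.22 / √(0.56 × 0.69) = 0.22 / √0.3864 = 0.22 / 0.6216 ≈ 0.35.

0.35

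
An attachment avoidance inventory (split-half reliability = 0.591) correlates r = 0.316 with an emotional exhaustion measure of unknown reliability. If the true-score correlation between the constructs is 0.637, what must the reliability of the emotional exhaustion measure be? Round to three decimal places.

r_true = r_obs / √(r_xx · r_yy) ⇒ 0.637 = 0.316 / √(0.591 · r_yy).
√(0.591 · r_yy) = 0.316 / 0.637 = 0.4961; 0.591 · r_yy = 0.2461; r_yy = 0.2461 / 0.591 ≈ 0.416.

0.416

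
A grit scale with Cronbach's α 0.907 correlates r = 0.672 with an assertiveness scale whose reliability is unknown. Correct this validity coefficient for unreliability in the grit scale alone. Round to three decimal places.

Single correction: r_c = r_obs / √r_xx = 0.672 / √0.907 = 0.672 / 0.9524 ≈ 0.706.

0.706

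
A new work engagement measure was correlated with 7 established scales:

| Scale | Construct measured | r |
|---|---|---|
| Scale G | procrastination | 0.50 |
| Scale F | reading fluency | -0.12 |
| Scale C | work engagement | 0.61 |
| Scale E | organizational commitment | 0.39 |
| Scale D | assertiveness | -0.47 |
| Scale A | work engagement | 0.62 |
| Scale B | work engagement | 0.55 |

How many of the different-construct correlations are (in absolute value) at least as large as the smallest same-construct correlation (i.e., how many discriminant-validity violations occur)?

0

Convergent (same construct = work engagement): Scale C, Scale A, Scale B.
Smallest convergent = 0.55. Discriminant |r|: 0.50, 0.12, 0.39, 0.47; count ≥ 0.55 → 0.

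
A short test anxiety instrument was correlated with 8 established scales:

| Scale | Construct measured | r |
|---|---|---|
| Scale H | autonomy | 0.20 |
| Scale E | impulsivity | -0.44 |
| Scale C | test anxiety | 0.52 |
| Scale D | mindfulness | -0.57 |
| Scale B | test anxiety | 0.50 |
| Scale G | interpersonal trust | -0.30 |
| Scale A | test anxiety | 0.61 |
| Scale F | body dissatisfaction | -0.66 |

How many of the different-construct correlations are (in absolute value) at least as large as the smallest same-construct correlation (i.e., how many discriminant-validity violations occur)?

2

Convergent (same construct = test anxiety): Scale C, Scale B, Scale A.
Smallest convergent = 0.50. Discriminant |r|: 0.20, 0.44, 0.57, 0.30, 0.66; count ≥ 0.50 → 2.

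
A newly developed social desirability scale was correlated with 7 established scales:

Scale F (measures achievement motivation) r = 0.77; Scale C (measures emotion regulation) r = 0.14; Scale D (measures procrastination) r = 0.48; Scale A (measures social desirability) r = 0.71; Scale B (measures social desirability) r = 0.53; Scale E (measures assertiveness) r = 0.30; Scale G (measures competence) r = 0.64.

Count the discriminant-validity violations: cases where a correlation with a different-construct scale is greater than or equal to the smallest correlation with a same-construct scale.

Convergent (same construct = social desirability): Scale A, Scale B.
Smallest convergent = 0.53. Discriminant values: 0.77, 0.14, 0.48, 0.30, 0.64; count ≥ 0.53 → 2.

2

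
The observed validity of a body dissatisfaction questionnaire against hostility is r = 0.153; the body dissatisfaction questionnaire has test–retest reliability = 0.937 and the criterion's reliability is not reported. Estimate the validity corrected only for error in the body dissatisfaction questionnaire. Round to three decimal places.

Single correction: r_c = r_obs / √r_xx = 0.153 / √0.937 = 0.153 / 0.9680 ≈ 0.158.

0.158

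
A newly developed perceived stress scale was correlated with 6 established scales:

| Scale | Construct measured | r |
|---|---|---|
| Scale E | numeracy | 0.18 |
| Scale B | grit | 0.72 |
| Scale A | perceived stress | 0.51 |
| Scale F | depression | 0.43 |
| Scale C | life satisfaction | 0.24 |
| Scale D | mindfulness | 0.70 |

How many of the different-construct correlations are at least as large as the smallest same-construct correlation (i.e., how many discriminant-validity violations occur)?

2

Convergent (same construct = perceived stress): Scale A.
Smallest convergent = 0.51. Discriminant values: 0.18, 0.72, 0.43, 0.24, 0.70; count ≥ 0.51 → 2.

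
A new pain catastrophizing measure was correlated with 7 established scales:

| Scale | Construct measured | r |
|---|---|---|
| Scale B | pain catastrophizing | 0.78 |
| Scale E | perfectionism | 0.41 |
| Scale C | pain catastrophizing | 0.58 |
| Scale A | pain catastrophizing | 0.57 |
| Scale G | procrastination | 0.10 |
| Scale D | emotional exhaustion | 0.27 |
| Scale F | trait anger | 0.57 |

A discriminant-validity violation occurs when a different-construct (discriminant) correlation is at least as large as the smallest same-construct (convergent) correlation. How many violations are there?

1

Convergent (same construct = pain catastrophizing): Scale B, Scale C, Scale A.
Smallest convergent = 0.57. Discriminant values: 0.41, 0.10, 0.27, 0.57; count ≥ 0.57 → 1.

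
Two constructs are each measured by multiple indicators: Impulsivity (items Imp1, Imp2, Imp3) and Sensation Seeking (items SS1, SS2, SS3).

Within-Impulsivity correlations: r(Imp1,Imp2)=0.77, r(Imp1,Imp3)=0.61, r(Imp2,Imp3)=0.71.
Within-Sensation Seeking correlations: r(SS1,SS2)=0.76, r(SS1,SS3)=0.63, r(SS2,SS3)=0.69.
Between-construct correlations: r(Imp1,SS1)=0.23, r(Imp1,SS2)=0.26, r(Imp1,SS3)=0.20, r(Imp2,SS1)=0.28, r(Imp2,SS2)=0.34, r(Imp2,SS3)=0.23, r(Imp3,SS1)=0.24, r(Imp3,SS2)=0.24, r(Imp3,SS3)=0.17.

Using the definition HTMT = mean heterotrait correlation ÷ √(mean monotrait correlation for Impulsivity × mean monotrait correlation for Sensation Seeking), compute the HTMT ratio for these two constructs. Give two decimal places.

Between-construct mean = 2.19/9 = 0.2433.
Mean within-Imp = 2.09/3 = 0.6967; mean within-SS = 2.08/3 = 0.6933.
Geometric mean = √(0.6967 × 0.6933) = 0.6950.
HTMT = 0.2433 / 0.6950 = 0.35.

0.35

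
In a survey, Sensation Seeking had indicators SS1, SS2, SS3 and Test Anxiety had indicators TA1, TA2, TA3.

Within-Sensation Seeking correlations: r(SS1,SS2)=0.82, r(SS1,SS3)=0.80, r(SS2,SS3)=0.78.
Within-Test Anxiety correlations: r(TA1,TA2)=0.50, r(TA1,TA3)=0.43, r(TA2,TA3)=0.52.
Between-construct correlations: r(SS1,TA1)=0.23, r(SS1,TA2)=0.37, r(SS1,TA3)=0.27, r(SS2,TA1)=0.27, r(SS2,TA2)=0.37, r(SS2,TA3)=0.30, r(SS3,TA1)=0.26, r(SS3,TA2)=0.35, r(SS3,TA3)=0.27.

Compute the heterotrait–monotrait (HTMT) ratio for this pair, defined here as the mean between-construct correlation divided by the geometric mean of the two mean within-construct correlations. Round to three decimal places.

Mean heterotrait r = 2.69/9 = 0.2989.
Mean within-SS = 2.40/3 = 0.8000; mean within-TA = 1.45/3 = 0.4833.
Geometric mean = √(0.8000 × 0.4833) = 0.6218.
HTMT = 0.2989 / 0.6218 = 0.481.

0.481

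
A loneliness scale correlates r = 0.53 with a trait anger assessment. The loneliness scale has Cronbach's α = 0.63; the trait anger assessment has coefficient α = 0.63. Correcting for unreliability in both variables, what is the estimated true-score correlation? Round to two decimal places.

r_true = r_obs / √(r_xx · r_yy) = 0.53 / √(0.63 × 0.63) = 0.53 / √0.3969 = 0.53 / 0.6300 ≈ 0.84.

0.84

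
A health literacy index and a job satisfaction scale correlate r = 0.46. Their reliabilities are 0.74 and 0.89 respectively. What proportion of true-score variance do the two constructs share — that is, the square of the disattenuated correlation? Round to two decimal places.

Disattenuated r = 0.46 / √(0.74 × 0.89) = 0.46 / 0.8115 = 0.5669.
Shared true-score variance = 0.5669² = 0.3214 ≈ 0.32.

0.32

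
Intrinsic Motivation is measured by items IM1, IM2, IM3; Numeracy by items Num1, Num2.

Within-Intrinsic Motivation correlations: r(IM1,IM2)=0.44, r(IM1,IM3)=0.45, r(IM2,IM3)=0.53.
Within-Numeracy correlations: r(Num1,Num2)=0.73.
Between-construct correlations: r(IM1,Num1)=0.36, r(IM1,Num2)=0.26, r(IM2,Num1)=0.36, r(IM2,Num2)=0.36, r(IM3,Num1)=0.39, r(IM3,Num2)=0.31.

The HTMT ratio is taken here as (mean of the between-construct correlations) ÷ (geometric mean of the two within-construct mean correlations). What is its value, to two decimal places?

0.58

Mean heterotrait r = 2.04/6 = 0.3400.
Mean within-IM = 1.42/3 = 0.4733; mean within-Num = 0.73/1 = 0.7300.
Geometric mean = √(0.4733 × 0.7300) = 0.5878.
HTMT = 0.3400 / 0.5878 = 0.58.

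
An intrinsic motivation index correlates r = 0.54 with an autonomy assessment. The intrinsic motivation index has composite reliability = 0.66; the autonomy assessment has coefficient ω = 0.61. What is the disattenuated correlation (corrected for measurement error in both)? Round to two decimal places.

0.85

r_true = r_obs / √(r_xx · r_yy) = 0.54 / √(0.66 × 0.61) = 0.54 / √0.4026 = 0.54 / 0.6345 ≈ 0.85.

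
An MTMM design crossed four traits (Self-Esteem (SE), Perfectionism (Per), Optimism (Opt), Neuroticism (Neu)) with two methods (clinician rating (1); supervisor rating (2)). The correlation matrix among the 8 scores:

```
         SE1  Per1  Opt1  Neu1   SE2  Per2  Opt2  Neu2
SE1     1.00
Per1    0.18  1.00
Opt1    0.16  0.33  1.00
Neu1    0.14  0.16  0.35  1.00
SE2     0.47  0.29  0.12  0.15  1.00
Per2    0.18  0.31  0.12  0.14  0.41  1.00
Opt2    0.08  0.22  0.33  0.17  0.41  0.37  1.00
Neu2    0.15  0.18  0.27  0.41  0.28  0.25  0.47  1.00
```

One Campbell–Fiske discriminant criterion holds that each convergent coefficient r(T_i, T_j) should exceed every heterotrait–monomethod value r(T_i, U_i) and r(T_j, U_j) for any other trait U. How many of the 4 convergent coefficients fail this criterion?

Convergent coefficients and their comparison sets:
SE (methods 1·2): 0.47 vs {0.18, 0.41, 0.16, 0.41, 0.14, 0.28} → pass.
Per (methods 1·2): 0.31 vs {0.18, 0.41, 0.33, 0.37, 0.16, 0.25} → fail.
Opt (methods 1·2): 0.33 vs {0.16, 0.41, 0.33, 0.37, 0.35, 0.47} → fail.
Neu (methods 1·2): 0.41 vs {0.14, 0.28, 0.16, 0.25, 0.35, 0.47} → fail.
3 of 4 fail.

3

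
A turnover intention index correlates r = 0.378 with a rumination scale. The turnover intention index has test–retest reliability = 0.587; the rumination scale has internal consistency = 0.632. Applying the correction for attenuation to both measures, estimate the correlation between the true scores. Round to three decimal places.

0.621

r_true = r_obs / √(r_xx · r_yy) = 0.378 / √(0.587 × 0.632) = 0.378 / √0.370984 = 0.378 / 0.6091 ≈ 0.621.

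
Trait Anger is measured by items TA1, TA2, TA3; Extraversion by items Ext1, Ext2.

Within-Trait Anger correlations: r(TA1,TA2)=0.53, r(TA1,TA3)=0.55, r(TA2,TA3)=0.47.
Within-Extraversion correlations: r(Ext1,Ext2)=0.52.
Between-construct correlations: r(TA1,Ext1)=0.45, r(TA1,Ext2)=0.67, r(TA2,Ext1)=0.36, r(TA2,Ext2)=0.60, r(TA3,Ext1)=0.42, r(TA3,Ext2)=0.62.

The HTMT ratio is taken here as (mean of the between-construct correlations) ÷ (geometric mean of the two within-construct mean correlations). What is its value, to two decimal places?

1.00

Mean heterotrait r = 3.12/6 = 0.5200.
Mean within-TA = 1.55/3 = 0.5167; mean within-Ext = 0.52/1 = 0.5200.
Geometric mean = √(0.5167 × 0.5200) = 0.5183.
HTMT = 0.5200 / 0.5183 = 1.00.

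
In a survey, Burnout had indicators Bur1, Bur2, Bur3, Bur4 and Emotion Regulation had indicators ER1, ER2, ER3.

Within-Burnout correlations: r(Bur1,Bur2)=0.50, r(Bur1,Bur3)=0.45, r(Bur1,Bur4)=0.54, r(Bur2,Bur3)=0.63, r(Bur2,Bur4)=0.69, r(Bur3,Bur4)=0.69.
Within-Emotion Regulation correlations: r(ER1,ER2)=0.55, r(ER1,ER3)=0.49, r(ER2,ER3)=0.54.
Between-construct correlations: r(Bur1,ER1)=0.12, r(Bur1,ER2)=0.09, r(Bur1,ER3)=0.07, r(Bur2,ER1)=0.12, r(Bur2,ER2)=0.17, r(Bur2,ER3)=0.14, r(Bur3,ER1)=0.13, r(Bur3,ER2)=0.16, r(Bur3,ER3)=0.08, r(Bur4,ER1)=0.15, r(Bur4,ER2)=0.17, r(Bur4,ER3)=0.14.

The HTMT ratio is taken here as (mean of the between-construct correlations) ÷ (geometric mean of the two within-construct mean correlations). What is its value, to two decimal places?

Mean heterotrait r = 1.54/12 = 0.1283.
Mean within-Bur = 3.50/6 = 0.5833; mean within-ER = 1.58/3 = 0.5267.
Geometric mean = √(0.5833 × 0.5267) = 0.5543.
HTMT = 0.1283 / 0.5543 = 0.23.

0.23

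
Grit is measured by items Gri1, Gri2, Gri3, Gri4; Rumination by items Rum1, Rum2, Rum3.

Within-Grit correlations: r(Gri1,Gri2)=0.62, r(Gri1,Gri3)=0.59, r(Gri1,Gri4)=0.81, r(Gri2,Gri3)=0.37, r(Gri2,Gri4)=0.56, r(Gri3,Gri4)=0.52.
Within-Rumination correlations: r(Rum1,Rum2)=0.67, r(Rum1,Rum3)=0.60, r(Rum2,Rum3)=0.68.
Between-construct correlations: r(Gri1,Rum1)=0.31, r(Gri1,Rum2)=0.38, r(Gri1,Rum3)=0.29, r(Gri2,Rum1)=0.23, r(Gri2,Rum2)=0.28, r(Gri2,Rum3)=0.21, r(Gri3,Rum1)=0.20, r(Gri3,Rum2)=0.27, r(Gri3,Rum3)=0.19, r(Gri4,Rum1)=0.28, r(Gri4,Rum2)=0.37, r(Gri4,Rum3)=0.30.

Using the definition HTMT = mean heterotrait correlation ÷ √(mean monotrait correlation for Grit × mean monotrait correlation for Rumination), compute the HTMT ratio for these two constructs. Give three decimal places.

0.450

Mean between = 3.31/12 = 0.2758.
Mean within-Gri = 3.47/6 = 0.5783; mean within-Rum = 1.95/3 = 0.6500.
Geometric mean = √(0.5783 × 0.6500) = 0.6131.
HTMT = 0.2758 / 0.6131 = 0.450.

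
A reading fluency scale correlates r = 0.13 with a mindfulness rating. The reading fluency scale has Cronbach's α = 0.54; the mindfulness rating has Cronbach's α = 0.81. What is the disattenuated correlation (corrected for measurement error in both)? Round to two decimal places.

0.20

r_true = r_obs / √(r_xx · r_yy) = 0.13 / √(0.54 × 0.81) = 0.13 / √0.4374 = 0.13 / 0.6614 ≈ 0.20.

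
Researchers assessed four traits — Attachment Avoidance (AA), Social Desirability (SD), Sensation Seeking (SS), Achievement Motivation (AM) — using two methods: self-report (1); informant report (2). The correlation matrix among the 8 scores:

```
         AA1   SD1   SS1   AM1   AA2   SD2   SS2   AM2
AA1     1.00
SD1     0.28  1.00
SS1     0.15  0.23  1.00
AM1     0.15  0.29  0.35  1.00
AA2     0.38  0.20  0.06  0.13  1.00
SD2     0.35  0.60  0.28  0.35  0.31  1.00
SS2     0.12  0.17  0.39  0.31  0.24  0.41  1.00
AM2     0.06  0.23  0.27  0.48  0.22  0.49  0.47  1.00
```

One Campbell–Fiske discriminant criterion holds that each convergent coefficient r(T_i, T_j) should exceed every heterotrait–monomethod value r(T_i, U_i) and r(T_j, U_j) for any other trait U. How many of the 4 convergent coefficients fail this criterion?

2

Each convergent coefficient versus the relevant comparison correlations:
AA (methods 1·2): 0.38 vs {0.28, 0.31, 0.15, 0.24, 0.15, 0.22} → pass.
SD (methods 1·2): 0.60 vs {0.28, 0.31, 0.23, 0.41, 0.29, 0.49} → pass.
SS (methods 1·2): 0.39 vs {0.15, 0.24, 0.23, 0.41, 0.35, 0.47} → fail.
AM (methods 1·2): 0.48 vs {0.15, 0.22, 0.29, 0.49, 0.35, 0.47} → fail.
2 of 4 fail.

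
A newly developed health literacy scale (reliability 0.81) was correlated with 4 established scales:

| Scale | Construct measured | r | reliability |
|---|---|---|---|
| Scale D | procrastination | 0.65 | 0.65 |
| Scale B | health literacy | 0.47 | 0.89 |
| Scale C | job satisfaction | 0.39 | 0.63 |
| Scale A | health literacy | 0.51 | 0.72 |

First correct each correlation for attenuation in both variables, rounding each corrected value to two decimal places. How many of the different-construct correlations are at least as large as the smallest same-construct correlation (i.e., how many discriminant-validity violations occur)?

Disattenuated r (r / √(r_scale · r_new)):
  Scale D (disc): 0.65 / √(0.65·0.81) = 0.90
  Scale B (conv): 0.47 / √(0.89·0.81) = 0.55
  Scale C (disc): 0.39 / √(0.63·0.81) = 0.55
  Scale A (conv): 0.51 / √(0.72·0.81) = 0.67
Smallest convergent = 0.55. Discriminant values: 0.90, 0.55; count ≥ 0.55 → 2.

2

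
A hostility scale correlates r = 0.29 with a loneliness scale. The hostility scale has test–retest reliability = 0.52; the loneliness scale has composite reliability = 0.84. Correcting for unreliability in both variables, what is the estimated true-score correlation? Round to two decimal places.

r_true = r_obs / √(r_xx · r_yy) = 0.29 / √(0.52 × 0.84) = 0.29 / √0.4368 = 0.29 / 0.6609 ≈ 0.44.

0.44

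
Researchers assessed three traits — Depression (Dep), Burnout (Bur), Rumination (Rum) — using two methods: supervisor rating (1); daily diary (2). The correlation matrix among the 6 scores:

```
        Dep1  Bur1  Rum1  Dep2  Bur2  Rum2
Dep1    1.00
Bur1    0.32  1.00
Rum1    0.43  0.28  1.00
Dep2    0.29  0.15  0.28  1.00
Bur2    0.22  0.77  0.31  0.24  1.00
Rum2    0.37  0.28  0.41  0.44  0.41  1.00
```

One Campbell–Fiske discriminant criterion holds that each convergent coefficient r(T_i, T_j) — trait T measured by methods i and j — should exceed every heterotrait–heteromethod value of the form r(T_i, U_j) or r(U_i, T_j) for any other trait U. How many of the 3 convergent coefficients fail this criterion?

1

Each convergent coefficient versus the relevant comparison correlations:
Dep (methods 1·2): 0.29 vs {0.22, 0.15, 0.37, 0.28} → fail.
Bur (methods 1·2): 0.77 vs {0.15, 0.22, 0.28, 0.31} → pass.
Rum (methods 1·2): 0.41 vs {0.28, 0.37, 0.31, 0.28} → pass.
1 of 3 fail.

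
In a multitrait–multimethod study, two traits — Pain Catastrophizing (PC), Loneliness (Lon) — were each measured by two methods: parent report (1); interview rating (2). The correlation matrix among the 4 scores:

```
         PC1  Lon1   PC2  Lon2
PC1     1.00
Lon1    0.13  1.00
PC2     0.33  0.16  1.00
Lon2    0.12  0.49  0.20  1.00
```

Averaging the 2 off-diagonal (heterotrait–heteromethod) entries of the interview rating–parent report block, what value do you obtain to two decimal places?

HTHM values (method 2 × method 1): 0.16, 0.12; mean = 0.28/2 = 0.14.

0.14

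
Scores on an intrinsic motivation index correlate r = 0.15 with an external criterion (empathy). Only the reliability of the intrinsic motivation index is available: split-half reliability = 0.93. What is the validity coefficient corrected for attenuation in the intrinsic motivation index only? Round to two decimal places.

0.16

Single correction: r_c = r_obs / √r_xx = 0.15 / √0.93 = 0.15 / 0.9644 ≈ 0.16.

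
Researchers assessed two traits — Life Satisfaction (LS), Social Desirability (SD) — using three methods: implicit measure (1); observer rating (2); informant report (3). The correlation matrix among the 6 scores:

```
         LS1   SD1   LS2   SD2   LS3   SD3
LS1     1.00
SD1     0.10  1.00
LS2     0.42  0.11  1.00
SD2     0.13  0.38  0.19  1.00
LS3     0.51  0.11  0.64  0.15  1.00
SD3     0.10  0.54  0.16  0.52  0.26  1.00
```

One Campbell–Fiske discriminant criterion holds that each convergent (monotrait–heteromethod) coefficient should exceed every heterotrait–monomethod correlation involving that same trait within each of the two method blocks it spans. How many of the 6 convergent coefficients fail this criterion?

0

Convergent coefficients and their comparison sets:
LS (methods 1·2): 0.42 vs {0.10, 0.19} → pass.
LS (methods 1·3): 0.51 vs {0.10, 0.26} → pass.
LS (methods 2·3): 0.64 vs {0.19, 0.26} → pass.
SD (methods 1·2): 0.38 vs {0.10, 0.19} → pass.
SD (methods 1·3): 0.54 vs {0.10, 0.26} → pass.
SD (methods 2·3): 0.52 vs {0.19, 0.26} → pass.
0 of 6 fail.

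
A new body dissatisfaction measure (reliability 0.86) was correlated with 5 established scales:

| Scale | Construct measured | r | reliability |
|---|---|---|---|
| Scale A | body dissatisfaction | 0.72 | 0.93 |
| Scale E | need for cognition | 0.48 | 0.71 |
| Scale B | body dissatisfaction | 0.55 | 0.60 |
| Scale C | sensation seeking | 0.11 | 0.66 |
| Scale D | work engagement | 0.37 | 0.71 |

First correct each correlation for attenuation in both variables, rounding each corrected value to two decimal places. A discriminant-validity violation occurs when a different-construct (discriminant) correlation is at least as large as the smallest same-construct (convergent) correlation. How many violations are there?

Disattenuated r (r / √(r_scale · r_new)):
  Scale A (conv): 0.72 / √(0.93·0.86) = 0.81
  Scale E (disc): 0.48 / √(0.71·0.86) = 0.61
  Scale B (conv): 0.55 / √(0.60·0.86) = 0.77
  Scale C (disc): 0.11 / √(0.66·0.86) = 0.15
  Scale D (disc): 0.37 / √(0.71·0.86) = 0.47
Smallest convergent = 0.77. Discriminant values: 0.61, 0.15, 0.47; count ≥ 0.77 → 0.

0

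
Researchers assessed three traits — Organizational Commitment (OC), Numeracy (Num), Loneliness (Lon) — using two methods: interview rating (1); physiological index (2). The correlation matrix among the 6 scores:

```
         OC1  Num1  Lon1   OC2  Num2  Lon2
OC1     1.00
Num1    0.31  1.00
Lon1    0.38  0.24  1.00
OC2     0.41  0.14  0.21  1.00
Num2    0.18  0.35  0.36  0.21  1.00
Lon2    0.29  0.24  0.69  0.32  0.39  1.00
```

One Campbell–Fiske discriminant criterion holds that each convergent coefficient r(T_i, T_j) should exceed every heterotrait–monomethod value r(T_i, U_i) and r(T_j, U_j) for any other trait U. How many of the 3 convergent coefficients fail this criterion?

1

Checking each validity diagonal entry against its comparison values:
OC (methods 1·2): 0.41 vs {0.31, 0.21, 0.38, 0.32} → pass.
Num (methods 1·2): 0.35 vs {0.31, 0.21, 0.24, 0.39} → fail.
Lon (methods 1·2): 0.69 vs {0.38, 0.32, 0.24, 0.39} → pass.
1 of 3 fail.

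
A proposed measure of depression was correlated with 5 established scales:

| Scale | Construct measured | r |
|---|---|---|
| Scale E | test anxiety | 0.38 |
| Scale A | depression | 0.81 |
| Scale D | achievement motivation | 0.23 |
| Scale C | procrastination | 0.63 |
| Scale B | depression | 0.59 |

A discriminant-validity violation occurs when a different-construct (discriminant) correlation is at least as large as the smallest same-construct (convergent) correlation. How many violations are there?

Convergent (same construct = depression): Scale A, Scale B.
Smallest convergent = 0.59. Discriminant values: 0.38, 0.23, 0.63; count ≥ 0.59 → 1.

1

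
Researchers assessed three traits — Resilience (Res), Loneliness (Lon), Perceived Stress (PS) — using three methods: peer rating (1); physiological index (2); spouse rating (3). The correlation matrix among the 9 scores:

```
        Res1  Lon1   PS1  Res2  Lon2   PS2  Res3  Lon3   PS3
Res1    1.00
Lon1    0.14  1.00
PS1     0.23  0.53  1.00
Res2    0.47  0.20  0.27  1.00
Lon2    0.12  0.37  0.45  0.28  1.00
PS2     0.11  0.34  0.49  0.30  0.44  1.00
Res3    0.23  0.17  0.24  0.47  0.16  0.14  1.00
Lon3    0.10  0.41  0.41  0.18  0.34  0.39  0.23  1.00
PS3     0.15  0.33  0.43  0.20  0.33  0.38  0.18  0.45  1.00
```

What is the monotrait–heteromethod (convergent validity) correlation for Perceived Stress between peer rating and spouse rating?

0.43

Same trait (PS), different methods: r(PS1, PS3) = 0.43.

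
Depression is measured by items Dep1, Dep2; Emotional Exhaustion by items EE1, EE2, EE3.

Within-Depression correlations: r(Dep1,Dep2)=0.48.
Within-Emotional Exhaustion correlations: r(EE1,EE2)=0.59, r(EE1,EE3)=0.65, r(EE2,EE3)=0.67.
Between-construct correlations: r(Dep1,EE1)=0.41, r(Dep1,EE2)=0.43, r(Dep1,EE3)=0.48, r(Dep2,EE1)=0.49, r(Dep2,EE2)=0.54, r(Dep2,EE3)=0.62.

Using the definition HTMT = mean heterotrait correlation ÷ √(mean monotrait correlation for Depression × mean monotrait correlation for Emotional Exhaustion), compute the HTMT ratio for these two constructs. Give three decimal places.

Mean between = 2.97/6 = 0.4950.
Mean within-Dep = 0.48/1 = 0.4800; mean within-EE = 1.91/3 = 0.6367.
Geometric mean = √(0.4800 × 0.6367) = 0.5528.
HTMT = 0.4950 / 0.5528 = 0.895.

0.895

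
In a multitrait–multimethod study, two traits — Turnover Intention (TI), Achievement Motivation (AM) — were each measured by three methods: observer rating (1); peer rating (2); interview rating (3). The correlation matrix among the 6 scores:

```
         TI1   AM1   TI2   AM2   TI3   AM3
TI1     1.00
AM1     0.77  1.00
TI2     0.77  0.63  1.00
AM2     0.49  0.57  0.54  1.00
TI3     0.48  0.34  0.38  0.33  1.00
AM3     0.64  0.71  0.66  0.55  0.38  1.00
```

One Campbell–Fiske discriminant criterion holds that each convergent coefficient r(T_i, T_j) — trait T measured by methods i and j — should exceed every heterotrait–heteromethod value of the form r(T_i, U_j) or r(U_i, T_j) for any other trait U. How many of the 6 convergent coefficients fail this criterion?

Convergent coefficients and their comparison sets:
TI (methods 1·2): 0.77 vs {0.49, 0.63} → pass.
TI (methods 1·3): 0.48 vs {0.64, 0.34} → fail.
TI (methods 2·3): 0.38 vs {0.66, 0.33} → fail.
AM (methods 1·2): 0.57 vs {0.63, 0.49} → fail.
AM (methods 1·3): 0.71 vs {0.34, 0.64} → pass.
AM (methods 2·3): 0.55 vs {0.33, 0.66} → fail.
4 of 6 fail.

4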